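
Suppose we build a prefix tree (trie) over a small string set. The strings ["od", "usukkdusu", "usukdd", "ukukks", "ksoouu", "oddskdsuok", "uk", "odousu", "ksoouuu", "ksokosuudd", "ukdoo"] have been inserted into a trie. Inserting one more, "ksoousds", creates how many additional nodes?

3

Walking "ksoousds" from the root, the first 5 characters ("ksoou") follow existing edges; "s" is the first miss.
New nodes needed: |"ksoousds"| − 5 = 8 − 5 = 3.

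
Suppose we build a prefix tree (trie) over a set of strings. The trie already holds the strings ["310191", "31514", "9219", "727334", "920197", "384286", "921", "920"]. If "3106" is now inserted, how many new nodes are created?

1

The longest prefix of "3106" already in the trie is "310" (length 3).
So 4 − 3 = 1 new nodes.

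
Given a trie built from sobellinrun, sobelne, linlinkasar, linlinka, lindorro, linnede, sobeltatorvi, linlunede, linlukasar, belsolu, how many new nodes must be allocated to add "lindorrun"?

2

The longest prefix of "lindorrun" already in the trie is "lindorr" (length 7).
New nodes needed: |"lindorrun"| − 7 = 9 − 7 = 2.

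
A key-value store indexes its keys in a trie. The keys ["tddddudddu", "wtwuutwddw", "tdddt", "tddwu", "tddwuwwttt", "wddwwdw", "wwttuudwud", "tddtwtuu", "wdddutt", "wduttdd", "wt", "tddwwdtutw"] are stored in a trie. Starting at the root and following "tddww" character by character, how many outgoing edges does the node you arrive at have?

1

Follow the path "tddww" to its node, then look at its outgoing edges.
Distinct next characters after "tddww": d.
That node has 1 child edge.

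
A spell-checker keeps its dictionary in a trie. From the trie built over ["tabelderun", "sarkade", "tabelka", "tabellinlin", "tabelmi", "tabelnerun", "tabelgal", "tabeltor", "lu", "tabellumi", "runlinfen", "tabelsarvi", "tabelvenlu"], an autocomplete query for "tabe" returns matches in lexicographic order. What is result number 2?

tabelgal

Filter for "tabe…" and sort: "tabelderun", "tabelgal", "tabelka", "tabellinlin", "tabellumi", "tabelmi", "tabelnerun", "tabelsarvi", "tabeltor", "tabelvenlu"
Position 2: tabelgal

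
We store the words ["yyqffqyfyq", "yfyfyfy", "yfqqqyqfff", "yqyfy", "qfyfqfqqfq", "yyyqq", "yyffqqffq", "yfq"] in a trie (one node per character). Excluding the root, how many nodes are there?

48

Count nodes per top-level branch (shared prefixes stored once):
  'q'-branch (qfyfqfqqfq): 10 nodes
  'y'-branch (yfq, yfqqqyqfff, yfyfyfy, yqyfy, yyffqqffq, yyqffqyfyq, yyyqq): 38 nodes
Sum: 48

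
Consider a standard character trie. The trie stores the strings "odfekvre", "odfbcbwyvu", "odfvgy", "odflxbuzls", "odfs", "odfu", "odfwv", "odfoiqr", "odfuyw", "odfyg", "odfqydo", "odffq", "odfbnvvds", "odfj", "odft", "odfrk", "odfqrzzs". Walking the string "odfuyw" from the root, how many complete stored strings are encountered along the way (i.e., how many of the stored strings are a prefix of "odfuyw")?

Check each prefix of "odfuyw" against the stored set — each match is an end-marker on the path.
Prefixes of the query that are stored words: "odfu", "odfuyw"
Count: 2

2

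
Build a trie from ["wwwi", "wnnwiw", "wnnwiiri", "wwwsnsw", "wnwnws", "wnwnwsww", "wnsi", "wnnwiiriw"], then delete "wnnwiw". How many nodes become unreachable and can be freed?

1

After clearing the end-marker at "wnnwiw", prune upward until reaching a node still needed by another word.
The suffix "w" (1 node) is used only by "wnnwiw"; the node for "wnnwi" still has the child "i", so pruning stops there.
Nodes removed: 1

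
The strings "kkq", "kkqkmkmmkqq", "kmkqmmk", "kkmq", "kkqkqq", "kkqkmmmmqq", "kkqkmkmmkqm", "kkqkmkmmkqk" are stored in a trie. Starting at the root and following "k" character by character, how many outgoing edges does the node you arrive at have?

Walk "k" from the root, arriving at one node.
Distinct next characters after "k": k, m.
That node has 2 child edges.

2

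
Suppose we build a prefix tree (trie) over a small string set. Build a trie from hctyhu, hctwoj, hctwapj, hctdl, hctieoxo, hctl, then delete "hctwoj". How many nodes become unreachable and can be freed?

After clearing the end-marker at "hctwoj", prune upward until reaching a node still needed by another word.
The suffix "oj" (2 nodes) is used only by "hctwoj"; the node for "hctw" still has the child "a", so pruning stops there.
Nodes removed: 2

2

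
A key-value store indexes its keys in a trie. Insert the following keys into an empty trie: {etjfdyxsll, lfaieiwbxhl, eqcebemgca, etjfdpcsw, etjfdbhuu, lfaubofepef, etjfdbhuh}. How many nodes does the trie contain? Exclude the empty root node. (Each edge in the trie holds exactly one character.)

47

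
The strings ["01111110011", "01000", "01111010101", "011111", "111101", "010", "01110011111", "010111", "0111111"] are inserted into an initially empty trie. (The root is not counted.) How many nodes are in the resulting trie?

36

Count nodes per top-level branch (shared prefixes stored once):
  '0'-branch (010, 01000, 010111, 01110011111, 01111010101, 011111, 0111111, 01111110011): 30 nodes
  '1'-branch (111101): 6 nodes
Sum: 36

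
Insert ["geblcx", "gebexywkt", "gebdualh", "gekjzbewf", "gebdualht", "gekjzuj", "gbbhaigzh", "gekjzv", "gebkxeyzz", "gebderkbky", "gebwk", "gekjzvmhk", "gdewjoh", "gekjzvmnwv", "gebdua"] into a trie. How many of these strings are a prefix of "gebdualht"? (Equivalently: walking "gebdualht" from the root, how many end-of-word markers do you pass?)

3

Check each prefix of "gebdualht" against the stored set — each match is an end-marker on the path.
Prefixes of the query that are stored words: "gebdua", "gebdualh", "gebdualht"
Count: 3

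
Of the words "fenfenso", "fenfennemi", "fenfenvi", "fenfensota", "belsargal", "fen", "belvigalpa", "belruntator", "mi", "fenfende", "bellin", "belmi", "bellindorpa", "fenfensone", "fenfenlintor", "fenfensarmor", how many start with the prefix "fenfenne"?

Traverse to the node for "fenfenne", then collect every word in that subtree.
Words under "fenfenne": fenfennemi
Count: 1

1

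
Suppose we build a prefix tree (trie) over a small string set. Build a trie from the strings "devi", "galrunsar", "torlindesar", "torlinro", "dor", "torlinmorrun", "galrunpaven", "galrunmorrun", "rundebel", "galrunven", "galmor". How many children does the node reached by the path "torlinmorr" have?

1

Follow the path "torlinmorr" to its node, then look at its outgoing edges.
Distinct next characters after "torlinmorr": u.
That node has 1 child edge.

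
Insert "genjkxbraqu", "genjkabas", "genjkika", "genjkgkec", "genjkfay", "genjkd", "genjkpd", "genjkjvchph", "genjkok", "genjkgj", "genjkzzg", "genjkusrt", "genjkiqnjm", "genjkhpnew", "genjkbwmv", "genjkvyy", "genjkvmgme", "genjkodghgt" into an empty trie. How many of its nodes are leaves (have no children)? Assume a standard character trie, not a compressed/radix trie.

Leaves are exactly the stored words that no other stored word extends.
Those words: "genjkabas", "genjkbwmv", "genjkd", "genjkfay", "genjkgj", "genjkgkec", "genjkhpnew", "genjkika", "genjkiqnjm", "genjkjvchph", "genjkodghgt", "genjkok", "genjkpd", "genjkusrt", "genjkvmgme", "genjkvyy", "genjkxbraqu", "genjkzzg"
Leaf count: 18

18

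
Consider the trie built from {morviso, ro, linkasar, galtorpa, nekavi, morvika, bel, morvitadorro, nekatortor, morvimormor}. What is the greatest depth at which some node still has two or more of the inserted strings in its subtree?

Look for the deepest trie node that still has at least two words in its subtree.
e.g. "morvika" and "morvimormor" share the prefix "morvi" of length 5; no pair shares a longer one.
Longest shared-prefix length: 5

5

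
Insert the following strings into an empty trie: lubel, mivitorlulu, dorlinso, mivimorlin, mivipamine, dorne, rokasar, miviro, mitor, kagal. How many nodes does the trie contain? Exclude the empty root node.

55

Insert word by word; a character creates a node only if that edge doesn't already exist:
  "lubel" → 5 new (l, u, b, e, l)
  "mivitorlulu" → 11 new (m, i, v, i, t, o, r, l, u, l, u)
  "dorlinso" → 8 new (d, o, r, l, i, n, s, o)
  "mivimorlin" → prefix "mivi" already present; 6 new (m, o, r, l, i, n)
  "mivipamine" → prefix "mivi" already present; 6 new (p, a, m, i, n, e)
  "dorne" → prefix "dor" already present; 2 new (n, e)
  "rokasar" → 7 new (r, o, k, a, s, a, r)
  "miviro" → prefix "mivi" already present; 2 new (r, o)
  "mitor" → prefix "mi" already present; 3 new (t, o, r)
  "kagal" → 5 new (k, a, g, a, l)
Total nodes = 5 + 11 + 8 + 6 + 6 + 2 + 7 + 2 + 3 + 5 = 55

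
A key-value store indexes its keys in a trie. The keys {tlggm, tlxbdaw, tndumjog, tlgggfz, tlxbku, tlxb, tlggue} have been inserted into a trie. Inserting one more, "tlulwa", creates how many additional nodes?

The longest prefix of "tlulwa" already in the trie is "tl" (length 2).
Each of the 4 remaining characters creates one node.

4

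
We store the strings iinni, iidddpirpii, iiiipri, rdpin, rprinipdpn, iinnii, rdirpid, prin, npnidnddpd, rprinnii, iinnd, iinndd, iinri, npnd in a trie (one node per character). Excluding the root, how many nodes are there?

Insert word by word; a character creates a node only if that edge doesn't already exist:
  "iinni" → 5 new (i, i, n, n, i)
  "iidddpirpii" → prefix "ii" already present; 9 new (d, d, d, p, i, r, p, i, i)
  "iiiipri" → prefix "ii" already present; 5 new (i, i, p, r, i)
  "rdpin" → 5 new (r, d, p, i, n)
  "rprinipdpn" → prefix "r" already present; 9 new (p, r, i, n, i, p, d, p, n)
  "iinnii" → prefix "iinni" already present; 1 new (i)
  "rdirpid" → prefix "rd" already present; 5 new (i, r, p, i, d)
  "prin" → 4 new (p, r, i, n)
  "npnidnddpd" → 10 new (n, p, n, i, d, n, d, d, p, d)
  "rprinnii" → prefix "rprin" already present; 3 new (n, i, i)
  "iinnd" → prefix "iinn" already present; 1 new (d)
  "iinndd" → prefix "iinnd" already present; 1 new (d)
  "iinri" → prefix "iin" already present; 2 new (r, i)
  "npnd" → prefix "npn" already present; 1 new (d)
Total nodes = 5 + 9 + 5 + 5 + 9 + 1 + 5 + 4 + 10 + 3 + 1 + 1 + 2 + 1 = 61

61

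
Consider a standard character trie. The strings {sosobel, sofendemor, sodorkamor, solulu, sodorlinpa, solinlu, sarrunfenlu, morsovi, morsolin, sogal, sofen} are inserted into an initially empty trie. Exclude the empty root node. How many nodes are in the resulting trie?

59

Trace insertions, counting only characters that open a new branch:
  "sosobel" → 7 new (s, o, s, o, b, e, l)
  "sofendemor" → prefix "so" already present; 8 new (f, e, n, d, e, m, o, r)
  "sodorkamor" → prefix "so" already present; 8 new (d, o, r, k, a, m, o, r)
  "solulu" → prefix "so" already present; 4 new (l, u, l, u)
  "sodorlinpa" → prefix "sodor" already present; 5 new (l, i, n, p, a)
  "solinlu" → prefix "sol" already present; 4 new (i, n, l, u)
  "sarrunfenlu" → prefix "s" already present; 10 new (a, r, r, u, n, f, e, n, l, u)
  "morsovi" → 7 new (m, o, r, s, o, v, i)
  "morsolin" → prefix "morso" already present; 3 new (l, i, n)
  "sogal" → prefix "so" already present; 3 new (g, a, l)
  "sofen" → prefix "sofen" already present; 0 new (none)
Total nodes = 7 + 8 + 8 + 4 + 5 + 4 + 10 + 7 + 3 + 3 + 0 = 59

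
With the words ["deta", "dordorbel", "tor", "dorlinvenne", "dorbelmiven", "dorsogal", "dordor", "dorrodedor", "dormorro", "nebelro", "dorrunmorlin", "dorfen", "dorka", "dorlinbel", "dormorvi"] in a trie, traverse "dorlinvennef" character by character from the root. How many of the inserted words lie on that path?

Traverse "dorlinvennef" character by character; count nodes along the way that are marked as word ends.
Prefixes of the query that are stored words: "dorlinvenne"
Count: 1

1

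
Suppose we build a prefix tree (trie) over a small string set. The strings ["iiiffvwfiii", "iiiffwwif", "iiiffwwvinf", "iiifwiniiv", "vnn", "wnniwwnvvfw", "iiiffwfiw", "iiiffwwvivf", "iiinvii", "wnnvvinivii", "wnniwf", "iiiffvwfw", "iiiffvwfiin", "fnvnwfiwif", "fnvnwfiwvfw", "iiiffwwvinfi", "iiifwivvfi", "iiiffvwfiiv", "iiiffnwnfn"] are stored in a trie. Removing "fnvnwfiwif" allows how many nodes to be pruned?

2

A node on "fnvnwfiwif"'s path can go only if nothing else ends at it or branches off below it.
The suffix "if" (2 nodes) is used only by "fnvnwfiwif"; the node for "fnvnwfiw" still has the child "v", so pruning stops there.
Nodes removed: 2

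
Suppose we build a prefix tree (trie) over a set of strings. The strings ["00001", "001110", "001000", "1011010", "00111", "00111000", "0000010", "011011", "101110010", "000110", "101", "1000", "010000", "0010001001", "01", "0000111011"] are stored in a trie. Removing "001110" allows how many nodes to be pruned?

A node on "001110"'s path can go only if nothing else ends at it or branches off below it.
Every node on "001110" is still needed (e.g. by "00111000"), so nothing is freed.
Nodes removed: 0

0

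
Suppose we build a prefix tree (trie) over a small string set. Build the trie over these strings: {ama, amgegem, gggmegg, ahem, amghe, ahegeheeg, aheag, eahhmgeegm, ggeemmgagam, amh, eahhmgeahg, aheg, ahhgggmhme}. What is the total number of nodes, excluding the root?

59

For each word, the new-node count is its length minus the longest prefix already in the trie:
  "ama" → 3 new (a, m, a)
  "amgegem" → prefix "am" already present; 5 new (g, e, g, e, m)
  "gggmegg" → 7 new (g, g, g, m, e, g, g)
  "ahem" → prefix "a" already present; 3 new (h, e, m)
  "amghe" → prefix "amg" already present; 2 new (h, e)
  "ahegeheeg" → prefix "ahe" already present; 6 new (g, e, h, e, e, g)
  "aheag" → prefix "ahe" already present; 2 new (a, g)
  "eahhmgeegm" → 10 new (e, a, h, h, m, g, e, e, g, m)
  "ggeemmgagam" → prefix "gg" already present; 9 new (e, e, m, m, g, a, g, a, m)
  "amh" → prefix "am" already present; 1 new (h)
  "eahhmgeahg" → prefix "eahhmge" already present; 3 new (a, h, g)
  "aheg" → prefix "aheg" already present; 0 new (none)
  "ahhgggmhme" → prefix "ah" already present; 8 new (h, g, g, g, m, h, m, e)
Total nodes = 3 + 5 + 7 + 3 + 2 + 6 + 2 + 10 + 9 + 1 + 3 + 0 + 8 = 59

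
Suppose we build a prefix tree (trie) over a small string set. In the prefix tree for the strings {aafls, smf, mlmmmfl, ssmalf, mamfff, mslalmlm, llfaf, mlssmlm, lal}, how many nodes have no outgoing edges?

A leaf is a node with no children — equivalently, the end of a word that is not a proper prefix of any other stored word.
Those words: "aafls", "lal", "llfaf", "mamfff", "mlmmmfl", "mlssmlm", "mslalmlm", "smf", "ssmalf"
Leaf count: 9

9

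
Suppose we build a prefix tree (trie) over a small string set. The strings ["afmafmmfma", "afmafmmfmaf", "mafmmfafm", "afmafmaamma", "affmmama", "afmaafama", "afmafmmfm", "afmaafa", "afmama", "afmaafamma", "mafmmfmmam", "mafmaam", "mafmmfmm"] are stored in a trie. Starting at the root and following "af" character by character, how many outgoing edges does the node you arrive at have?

Walk "af" from the root, arriving at one node.
Characters that immediately follow "af" among the stored strings: {f, m}.
That node has 2 child edges.

2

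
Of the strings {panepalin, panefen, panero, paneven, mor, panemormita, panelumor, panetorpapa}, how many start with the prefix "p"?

7

Filter for entries beginning with "p":
Matches: "panefen", "panelumor", "panemormita", "panepalin", "panero", "panetorpapa", "paneven"
Count: 7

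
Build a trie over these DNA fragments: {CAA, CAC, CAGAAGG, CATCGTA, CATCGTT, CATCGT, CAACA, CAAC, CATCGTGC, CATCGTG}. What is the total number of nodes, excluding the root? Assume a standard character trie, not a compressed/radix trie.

Count nodes per top-level branch (shared prefixes stored once):
  'C'-branch (CAA, CAAC, CAACA, CAC, CAGAAGG, CATCGT, CATCGTA, CATCGTG, CATCGTGC, CATCGTT): 19 nodes
Sum: 19

19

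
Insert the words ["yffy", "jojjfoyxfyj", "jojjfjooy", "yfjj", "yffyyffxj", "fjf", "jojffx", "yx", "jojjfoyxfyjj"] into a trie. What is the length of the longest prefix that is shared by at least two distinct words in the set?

Look for the deepest trie node that still has at least two words in its subtree.
"jojjfoyxfyj" and "jojjfoyxfyjj" agree on "jojjfoyxfyj" (11 characters) before diverging; nothing deeper is shared.
Longest shared-prefix length: 11

11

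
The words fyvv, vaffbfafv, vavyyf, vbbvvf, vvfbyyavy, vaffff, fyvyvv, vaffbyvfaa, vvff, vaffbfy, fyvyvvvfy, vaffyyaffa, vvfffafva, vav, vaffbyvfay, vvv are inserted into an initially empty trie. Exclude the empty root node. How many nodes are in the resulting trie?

Count nodes per top-level branch (shared prefixes stored once):
  'f'-branch (fyvv, fyvyvv, fyvyvvvfy): 10 nodes
  'v'-branch (vaffbfafv, vaffbfy, vaffbyvfaa, vaffbyvfay, vaffff, vaffyyaffa, vav, vavyyf, vbbvvf, vvfbyyavy, vvff, vvfffafva, vvv): 48 nodes
Sum: 58

58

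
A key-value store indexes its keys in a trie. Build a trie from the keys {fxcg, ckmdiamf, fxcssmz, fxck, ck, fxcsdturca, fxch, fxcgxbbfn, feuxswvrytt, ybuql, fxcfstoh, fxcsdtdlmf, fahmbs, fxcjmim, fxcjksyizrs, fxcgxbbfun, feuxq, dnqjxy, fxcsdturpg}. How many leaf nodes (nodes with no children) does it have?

A leaf is a node with no children — equivalently, the end of a word that is not a proper prefix of any other stored word.
Those words: "ckmdiamf", "dnqjxy", "fahmbs", "feuxq", "feuxswvrytt", "fxcfstoh", "fxcgxbbfn", "fxcgxbbfun", "fxch", "fxcjksyizrs", "fxcjmim", "fxck", "fxcsdtdlmf", "fxcsdturca", "fxcsdturpg", "fxcssmz", "ybuql"
Leaf count: 17

17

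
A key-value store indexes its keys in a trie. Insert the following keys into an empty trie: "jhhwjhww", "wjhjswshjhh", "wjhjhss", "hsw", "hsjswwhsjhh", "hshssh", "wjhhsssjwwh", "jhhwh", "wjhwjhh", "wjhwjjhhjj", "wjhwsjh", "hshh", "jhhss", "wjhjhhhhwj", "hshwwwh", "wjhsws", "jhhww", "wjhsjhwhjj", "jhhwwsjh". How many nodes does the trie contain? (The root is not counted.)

Insert word by word; a character creates a node only if that edge doesn't already exist:
  "jhhwjhww" → 8 new (j, h, h, w, j, h, w, w)
  "wjhjswshjhh" → 11 new (w, j, h, j, s, w, s, h, j, h, h)
  "wjhjhss" → prefix "wjhj" already present; 3 new (h, s, s)
  "hsw" → 3 new (h, s, w)
  "hsjswwhsjhh" → prefix "hs" already present; 9 new (j, s, w, w, h, s, j, h, h)
  "hshssh" → prefix "hs" already present; 4 new (h, s, s, h)
  "wjhhsssjwwh" → prefix "wjh" already present; 8 new (h, s, s, s, j, w, w, h)
  "jhhwh" → prefix "jhhw" already present; 1 new (h)
  "wjhwjhh" → prefix "wjh" already present; 4 new (w, j, h, h)
  "wjhwjjhhjj" → prefix "wjhwj" already present; 5 new (j, h, h, j, j)
  "wjhwsjh" → prefix "wjhw" already present; 3 new (s, j, h)
  "hshh" → prefix "hsh" already present; 1 new (h)
  "jhhss" → prefix "jhh" already present; 2 new (s, s)
  "wjhjhhhhwj" → prefix "wjhjh" already present; 5 new (h, h, h, w, j)
  "hshwwwh" → prefix "hsh" already present; 4 new (w, w, w, h)
  "wjhsws" → prefix "wjh" already present; 3 new (s, w, s)
  "jhhww" → prefix "jhhw" already present; 1 new (w)
  "wjhsjhwhjj" → prefix "wjhs" already present; 6 new (j, h, w, h, j, j)
  "jhhwwsjh" → prefix "jhhww" already present; 3 new (s, j, h)
Total nodes = 8 + 11 + 3 + 3 + 9 + 4 + 8 + 1 + 4 + 5 + 3 + 1 + 2 + 5 + 4 + 3 + 1 + 6 + 3 = 84

84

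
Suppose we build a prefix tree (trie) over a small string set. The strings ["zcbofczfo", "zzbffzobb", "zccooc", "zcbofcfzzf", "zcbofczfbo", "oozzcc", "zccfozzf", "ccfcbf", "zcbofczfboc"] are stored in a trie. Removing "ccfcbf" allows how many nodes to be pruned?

Walk "ccfcbf" from the leaf back toward the root, removing each node that no remaining word uses.
No other word shares any prefix with "ccfcbf", so all 6 of its nodes go.
Nodes removed: 6

6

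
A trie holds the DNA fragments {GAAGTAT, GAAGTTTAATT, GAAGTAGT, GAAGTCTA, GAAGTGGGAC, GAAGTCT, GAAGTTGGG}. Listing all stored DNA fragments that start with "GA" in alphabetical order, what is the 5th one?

GAAGTGGGAC

DFS of the "GA" subtree visits, in order: "GAAGTAGT", "GAAGTAT", "GAAGTCT", "GAAGTCTA", "GAAGTGGGAC", "GAAGTTGGG", "GAAGTTTAATT"
The 5th is GAAGTGGGAC.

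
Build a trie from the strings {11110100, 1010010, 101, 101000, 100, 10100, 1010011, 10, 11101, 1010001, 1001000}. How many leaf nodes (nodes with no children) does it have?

A leaf is a node with no children — equivalently, the end of a word that is not a proper prefix of any other stored word.
Those words: "1001000", "1010001", "1010010", "1010011", "11101", "11110100"
Leaf count: 6

6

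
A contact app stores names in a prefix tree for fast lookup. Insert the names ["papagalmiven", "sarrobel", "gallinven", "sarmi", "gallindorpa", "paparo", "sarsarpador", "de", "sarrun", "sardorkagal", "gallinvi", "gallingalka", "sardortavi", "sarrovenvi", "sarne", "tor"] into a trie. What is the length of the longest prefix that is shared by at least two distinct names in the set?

Look for the deepest trie node that still has at least two words in its subtree.
"gallinven" and "gallinvi" agree on "gallinv" (7 characters) before diverging; nothing deeper is shared.
Longest shared-prefix length: 7

7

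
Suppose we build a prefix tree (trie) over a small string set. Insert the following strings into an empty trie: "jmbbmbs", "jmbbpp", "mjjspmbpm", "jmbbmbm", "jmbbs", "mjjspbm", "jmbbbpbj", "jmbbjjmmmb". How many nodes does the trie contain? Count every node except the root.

32

Trie structure (* marks end of a word):
(root)
├─ j
│  └─ m
│     └─ b
│        └─ b
│           ├─ b
│           │  └─ p
│           │     └─ b
│           │        └─ j *
│           ├─ j
│           │  └─ j
│           │     └─ m
│           │        └─ m
│           │           └─ m
│           │              └─ b *
│           ├─ m
│           │  └─ b
│           │     ├─ m *
│           │     └─ s *
│           ├─ p
│           │  └─ p *
│           └─ s *
└─ m
   └─ j
      └─ j
         └─ s
            └─ p
               ├─ b
               │  └─ m *
               └─ m
                  └─ b
                     └─ p
                        └─ m *
Counting every labelled node above: 32.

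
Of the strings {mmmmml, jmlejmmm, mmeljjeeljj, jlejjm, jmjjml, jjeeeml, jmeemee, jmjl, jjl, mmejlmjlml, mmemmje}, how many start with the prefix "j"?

7

Traverse to the node for "j", then collect every word in that subtree.
Matches: "jjeeeml", "jjl", "jlejjm", "jmeemee", "jmjjml", "jmjl", "jmlejmmm"
Count: 7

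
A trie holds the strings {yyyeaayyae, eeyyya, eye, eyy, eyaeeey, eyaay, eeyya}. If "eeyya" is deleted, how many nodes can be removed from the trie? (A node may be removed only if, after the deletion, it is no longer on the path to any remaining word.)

1

Walk "eeyya" from the leaf back toward the root, removing each node that no remaining word uses.
The suffix "a" (1 node) is used only by "eeyya"; the node for "eeyy" still has the child "y", so pruning stops there.
Nodes removed: 1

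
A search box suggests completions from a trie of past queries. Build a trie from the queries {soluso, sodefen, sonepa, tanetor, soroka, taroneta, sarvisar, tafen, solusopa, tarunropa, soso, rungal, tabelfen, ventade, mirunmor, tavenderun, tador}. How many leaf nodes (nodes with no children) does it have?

16

Leaves are exactly the stored words that no other stored word extends.
Those words: "mirunmor", "rungal", "sarvisar", "sodefen", "solusopa", "sonepa", "soroka", "soso", "tabelfen", "tador", "tafen", "tanetor", "taroneta", "tarunropa", "tavenderun", "ventade"
Leaf count: 16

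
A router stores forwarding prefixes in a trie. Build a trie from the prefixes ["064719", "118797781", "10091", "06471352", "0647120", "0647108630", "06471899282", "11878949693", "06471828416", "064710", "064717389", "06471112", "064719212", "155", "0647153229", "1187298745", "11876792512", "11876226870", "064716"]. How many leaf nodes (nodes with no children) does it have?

A leaf is a node with no children — equivalently, the end of a word that is not a proper prefix of any other stored word.
Those words: "0647108630", "06471112", "0647120", "06471352", "0647153229", "064716", "064717389", "06471828416", "06471899282", "064719212", "10091", "1187298745", "11876226870", "11876792512", "11878949693", "118797781", "155"
Leaf count: 17

17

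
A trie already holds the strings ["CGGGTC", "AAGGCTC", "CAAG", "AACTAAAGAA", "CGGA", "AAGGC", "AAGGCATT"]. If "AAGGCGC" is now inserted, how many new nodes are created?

"AAGGC" is already a path in the trie; the remaining "GC" must be added.
Each of the 2 remaining characters creates one node.

2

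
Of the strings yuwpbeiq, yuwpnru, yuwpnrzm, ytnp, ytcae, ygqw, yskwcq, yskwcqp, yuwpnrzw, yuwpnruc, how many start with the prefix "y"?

10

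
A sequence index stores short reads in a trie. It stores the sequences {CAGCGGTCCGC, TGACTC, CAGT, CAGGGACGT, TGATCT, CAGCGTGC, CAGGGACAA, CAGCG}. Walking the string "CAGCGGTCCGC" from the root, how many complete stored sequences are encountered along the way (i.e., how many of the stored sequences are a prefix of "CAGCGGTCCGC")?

Walk "CAGCGGTCCGC" from the root; an end-of-word marker is hit whenever a stored word is a prefix of "CAGCGGTCCGC".
Prefixes of the query that are stored words: "CAGCG", "CAGCGGTCCGC"
Count: 2

2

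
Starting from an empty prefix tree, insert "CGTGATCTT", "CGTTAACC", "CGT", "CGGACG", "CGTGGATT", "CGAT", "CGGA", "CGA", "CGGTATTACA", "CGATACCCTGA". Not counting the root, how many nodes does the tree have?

38

Trie structure (* marks end of a word):
(root)
└─ C
   └─ G
      ├─ A *
      │  └─ T *
      │     └─ A
      │        └─ C
      │           └─ C
      │              └─ C
      │                 └─ T
      │                    └─ G
      │                       └─ A *
      ├─ G
      │  ├─ A *
      │  │  └─ C
      │  │     └─ G *
      │  └─ T
      │     └─ A
      │        └─ T
      │           └─ T
      │              └─ A
      │                 └─ C
      │                    └─ A *
      └─ T *
         ├─ G
         │  ├─ A
         │  │  └─ T
         │  │     └─ C
         │  │        └─ T
         │  │           └─ T *
         │  └─ G
         │     └─ A
         │        └─ T
         │           └─ T *
         └─ T
            └─ A
               └─ A
                  └─ C
                     └─ C *
Counting every labelled node above: 38.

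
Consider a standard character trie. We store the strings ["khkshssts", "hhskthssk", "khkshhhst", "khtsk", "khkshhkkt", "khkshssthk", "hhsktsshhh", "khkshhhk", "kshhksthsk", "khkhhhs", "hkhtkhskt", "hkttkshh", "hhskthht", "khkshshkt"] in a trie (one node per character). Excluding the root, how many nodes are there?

Trace insertions, counting only characters that open a new branch:
  "khkshssts" → 9 new (k, h, k, s, h, s, s, t, s)
  "hhskthssk" → 9 new (h, h, s, k, t, h, s, s, k)
  "khkshhhst" → prefix "khksh" already present; 4 new (h, h, s, t)
  "khtsk" → prefix "kh" already present; 3 new (t, s, k)
  "khkshhkkt" → prefix "khkshh" already present; 3 new (k, k, t)
  "khkshssthk" → prefix "khkshsst" already present; 2 new (h, k)
  "hhsktsshhh" → prefix "hhskt" already present; 5 new (s, s, h, h, h)
  "khkshhhk" → prefix "khkshhh" already present; 1 new (k)
  "kshhksthsk" → prefix "k" already present; 9 new (s, h, h, k, s, t, h, s, k)
  "khkhhhs" → prefix "khk" already present; 4 new (h, h, h, s)
  "hkhtkhskt" → prefix "h" already present; 8 new (k, h, t, k, h, s, k, t)
  "hkttkshh" → prefix "hk" already present; 6 new (t, t, k, s, h, h)
  "hhskthht" → prefix "hhskth" already present; 2 new (h, t)
  "khkshshkt" → prefix "khkshs" already present; 3 new (h, k, t)
Total nodes = 9 + 9 + 4 + 3 + 3 + 2 + 5 + 1 + 9 + 4 + 8 + 6 + 2 + 3 = 68

68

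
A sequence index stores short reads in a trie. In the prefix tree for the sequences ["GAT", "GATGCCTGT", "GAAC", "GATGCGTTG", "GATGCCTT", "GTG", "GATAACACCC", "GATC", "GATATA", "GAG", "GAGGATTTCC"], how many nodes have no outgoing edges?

9

Leaves are exactly the stored words that no other stored word extends.
Those words: "GAAC", "GAGGATTTCC", "GATAACACCC", "GATATA", "GATC", "GATGCCTGT", "GATGCCTT", "GATGCGTTG", "GTG"
Leaf count: 9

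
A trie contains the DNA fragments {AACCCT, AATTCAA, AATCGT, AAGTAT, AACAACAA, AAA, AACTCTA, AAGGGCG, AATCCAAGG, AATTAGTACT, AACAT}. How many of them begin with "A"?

11

Traverse to the node for "A", then collect every word in that subtree.
Matches: "AAA", "AACAACAA", "AACAT", "AACCCT", "AACTCTA", "AAGGGCG", "AAGTAT", "AATCCAAGG", "AATCGT", "AATTAGTACT", "AATTCAA"
Count: 11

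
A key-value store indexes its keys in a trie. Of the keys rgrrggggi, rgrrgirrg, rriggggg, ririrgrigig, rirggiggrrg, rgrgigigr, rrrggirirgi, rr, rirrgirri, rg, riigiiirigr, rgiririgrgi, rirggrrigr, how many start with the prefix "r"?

13

Filter for entries beginning with "r":
Words under "r": rg, rgiririgrgi, rgrgigigr, rgrrggggi, rgrrgirrg, riigiiirigr, rirggiggrrg, rirggrrigr, ririrgrigig, rirrgirri, rr, rriggggg, rrrggirirgi
Count: 13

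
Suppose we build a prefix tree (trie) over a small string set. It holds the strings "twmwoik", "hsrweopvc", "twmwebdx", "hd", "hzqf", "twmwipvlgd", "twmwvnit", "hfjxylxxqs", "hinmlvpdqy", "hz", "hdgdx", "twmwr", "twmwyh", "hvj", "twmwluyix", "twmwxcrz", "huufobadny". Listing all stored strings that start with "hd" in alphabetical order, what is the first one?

hd

DFS of the "hd" subtree visits, in order: "hd", "hdgdx"
Position 1: hd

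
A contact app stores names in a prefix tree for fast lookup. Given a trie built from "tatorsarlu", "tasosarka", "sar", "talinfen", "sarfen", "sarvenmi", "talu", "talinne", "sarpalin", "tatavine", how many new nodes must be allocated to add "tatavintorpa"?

Walking "tatavintorpa" from the root, the first 7 characters ("tatavin") follow existing edges; "t" is the first miss.
So 12 − 7 = 5 new nodes.

5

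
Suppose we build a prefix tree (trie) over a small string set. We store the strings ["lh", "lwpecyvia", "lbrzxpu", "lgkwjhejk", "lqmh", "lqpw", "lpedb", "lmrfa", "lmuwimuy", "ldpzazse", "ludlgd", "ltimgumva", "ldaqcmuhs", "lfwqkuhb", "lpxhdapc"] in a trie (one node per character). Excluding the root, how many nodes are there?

For each word, the new-node count is its length minus the longest prefix already in the trie:
  "lh" → 2 new (l, h)
  "lwpecyvia" → prefix "l" already present; 8 new (w, p, e, c, y, v, i, a)
  "lbrzxpu" → prefix "l" already present; 6 new (b, r, z, x, p, u)
  "lgkwjhejk" → prefix "l" already present; 8 new (g, k, w, j, h, e, j, k)
  "lqmh" → prefix "l" already present; 3 new (q, m, h)
  "lqpw" → prefix "lq" already present; 2 new (p, w)
  "lpedb" → prefix "l" already present; 4 new (p, e, d, b)
  "lmrfa" → prefix "l" already present; 4 new (m, r, f, a)
  "lmuwimuy" → prefix "lm" already present; 6 new (u, w, i, m, u, y)
  "ldpzazse" → prefix "l" already present; 7 new (d, p, z, a, z, s, e)
  "ludlgd" → prefix "l" already present; 5 new (u, d, l, g, d)
  "ltimgumva" → prefix "l" already present; 8 new (t, i, m, g, u, m, v, a)
  "ldaqcmuhs" → prefix "ld" already present; 7 new (a, q, c, m, u, h, s)
  "lfwqkuhb" → prefix "l" already present; 7 new (f, w, q, k, u, h, b)
  "lpxhdapc" → prefix "lp" already present; 6 new (x, h, d, a, p, c)
Total nodes = 2 + 8 + 6 + 8 + 3 + 2 + 4 + 4 + 6 + 7 + 5 + 8 + 7 + 7 + 6 = 83

83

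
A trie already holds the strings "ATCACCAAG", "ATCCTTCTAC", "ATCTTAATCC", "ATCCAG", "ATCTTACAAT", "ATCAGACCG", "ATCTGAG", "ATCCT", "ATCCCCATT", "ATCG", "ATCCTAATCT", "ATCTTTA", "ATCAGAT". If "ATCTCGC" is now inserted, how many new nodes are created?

3

The longest prefix of "ATCTCGC" already in the trie is "ATCT" (length 4).
Each of the 3 remaining characters creates one node.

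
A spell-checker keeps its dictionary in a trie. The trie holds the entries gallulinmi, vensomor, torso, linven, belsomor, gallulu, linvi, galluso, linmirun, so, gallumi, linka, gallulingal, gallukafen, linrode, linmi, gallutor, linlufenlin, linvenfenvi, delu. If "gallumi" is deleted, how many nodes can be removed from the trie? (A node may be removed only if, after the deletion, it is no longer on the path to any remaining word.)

A node on "gallumi"'s path can go only if nothing else ends at it or branches off below it.
The suffix "mi" (2 nodes) is used only by "gallumi"; the node for "gallu" still has the child "l", so pruning stops there.
Nodes removed: 2

2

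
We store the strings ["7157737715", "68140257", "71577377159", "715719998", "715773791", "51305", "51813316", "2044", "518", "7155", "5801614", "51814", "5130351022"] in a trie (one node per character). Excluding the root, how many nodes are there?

Count nodes per top-level branch (shared prefixes stored once):
  '2'-branch (2044): 4 nodes
  '5'-branch (5130351022, 51305, 518, 51813316, 51814, 5801614): 24 nodes
  '6'-branch (68140257): 8 nodes
  '7'-branch (7155, 715719998, 7157737715, 71577377159, 715773791): 19 nodes
Sum: 55

55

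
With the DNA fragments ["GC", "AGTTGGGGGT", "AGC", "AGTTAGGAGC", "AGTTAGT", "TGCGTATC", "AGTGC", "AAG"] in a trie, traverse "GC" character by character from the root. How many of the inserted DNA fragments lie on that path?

1

Walk "GC" from the root; an end-of-word marker is hit whenever a stored word is a prefix of "GC".
Prefixes of the query that are stored words: "GC"
Count: 1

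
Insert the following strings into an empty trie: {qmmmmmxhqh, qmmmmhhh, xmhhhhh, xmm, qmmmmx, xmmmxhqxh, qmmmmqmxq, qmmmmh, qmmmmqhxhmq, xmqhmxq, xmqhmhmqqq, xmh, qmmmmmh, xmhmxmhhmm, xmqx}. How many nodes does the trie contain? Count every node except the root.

Count nodes per top-level branch (shared prefixes stored once):
  'q'-branch (qmmmmh, qmmmmhhh, qmmmmmh, qmmmmmxhqh, qmmmmqhxhmq, qmmmmqmxq, qmmmmx): 24 nodes
  'x'-branch (xmh, xmhhhhh, xmhmxmhhmm, xmm, xmmmxhqxh, xmqhmhmqqq, xmqhmxq, xmqx): 32 nodes
Sum: 56

56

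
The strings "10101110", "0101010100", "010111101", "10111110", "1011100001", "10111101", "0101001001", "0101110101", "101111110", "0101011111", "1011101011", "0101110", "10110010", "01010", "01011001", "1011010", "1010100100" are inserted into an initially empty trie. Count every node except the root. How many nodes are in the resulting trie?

Count nodes per top-level branch (shared prefixes stored once):
  '0'-branch (01010, 0101001001, 0101010100, 0101011111, 01011001, 0101110, 0101110101, 010111101): 31 nodes
  '1'-branch (1010100100, 10101110, 10110010, 1011010, 1011100001, 1011101011, 10111101, 10111110, 101111110): 37 nodes
Sum: 68

68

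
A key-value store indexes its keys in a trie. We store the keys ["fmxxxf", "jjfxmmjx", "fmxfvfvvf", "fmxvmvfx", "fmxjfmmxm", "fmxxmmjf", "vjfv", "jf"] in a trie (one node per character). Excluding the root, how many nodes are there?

40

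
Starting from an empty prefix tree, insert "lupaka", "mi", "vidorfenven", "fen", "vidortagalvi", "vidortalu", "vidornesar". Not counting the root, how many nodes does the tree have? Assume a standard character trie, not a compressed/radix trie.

For each word, the new-node count is its length minus the longest prefix already in the trie:
  "lupaka" → 6 new (l, u, p, a, k, a)
  "mi" → 2 new (m, i)
  "vidorfenven" → 11 new (v, i, d, o, r, f, e, n, v, e, n)
  "fen" → 3 new (f, e, n)
  "vidortagalvi" → prefix "vidor" already present; 7 new (t, a, g, a, l, v, i)
  "vidortalu" → prefix "vidorta" already present; 2 new (l, u)
  "vidornesar" → prefix "vidor" already present; 5 new (n, e, s, a, r)
Total nodes = 6 + 2 + 11 + 3 + 7 + 2 + 5 = 36

36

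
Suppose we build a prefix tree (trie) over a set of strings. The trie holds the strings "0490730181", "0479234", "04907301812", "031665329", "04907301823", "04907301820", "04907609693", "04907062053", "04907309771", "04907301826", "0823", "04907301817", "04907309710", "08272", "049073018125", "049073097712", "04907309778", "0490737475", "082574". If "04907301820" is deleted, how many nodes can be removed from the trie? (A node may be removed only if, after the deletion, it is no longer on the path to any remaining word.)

A node on "04907301820"'s path can go only if nothing else ends at it or branches off below it.
The suffix "0" (1 node) is used only by "04907301820"; the node for "0490730182" still has the child "3", so pruning stops there.
Nodes removed: 1

1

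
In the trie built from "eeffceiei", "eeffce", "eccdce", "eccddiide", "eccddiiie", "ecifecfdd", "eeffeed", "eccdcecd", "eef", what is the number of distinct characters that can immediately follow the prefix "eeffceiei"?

0

The children of the "eeffceiei" node are the distinct next characters among strings starting with "eeffceiei".
No stored string extends past "eeffceiei".
That node has 0 child edges.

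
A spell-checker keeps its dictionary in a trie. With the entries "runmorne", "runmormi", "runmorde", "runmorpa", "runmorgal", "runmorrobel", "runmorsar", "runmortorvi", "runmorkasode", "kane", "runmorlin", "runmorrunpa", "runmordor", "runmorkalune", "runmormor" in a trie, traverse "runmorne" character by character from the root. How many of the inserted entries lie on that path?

Walk "runmorne" from the root; an end-of-word marker is hit whenever a stored word is a prefix of "runmorne".
Prefixes of the query that are stored words: "runmorne"
Count: 1

1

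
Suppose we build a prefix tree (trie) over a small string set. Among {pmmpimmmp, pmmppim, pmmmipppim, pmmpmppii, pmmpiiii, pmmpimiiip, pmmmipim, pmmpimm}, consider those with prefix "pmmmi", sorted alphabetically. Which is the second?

pmmmipppim

Filter for "pmmmi…" and sort: "pmmmipim", "pmmmipppim"
The 2nd is pmmmipppim.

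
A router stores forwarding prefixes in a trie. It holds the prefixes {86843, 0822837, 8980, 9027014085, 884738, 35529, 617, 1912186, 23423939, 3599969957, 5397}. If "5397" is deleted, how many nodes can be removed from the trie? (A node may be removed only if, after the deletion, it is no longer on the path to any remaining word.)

4

Walk "5397" from the leaf back toward the root, removing each node that no remaining word uses.
No other word shares any prefix with "5397", so all 4 of its nodes go.
Nodes removed: 4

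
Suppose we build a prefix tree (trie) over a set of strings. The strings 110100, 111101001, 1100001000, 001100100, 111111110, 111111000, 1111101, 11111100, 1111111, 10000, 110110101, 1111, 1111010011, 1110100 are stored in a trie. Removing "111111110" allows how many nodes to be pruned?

2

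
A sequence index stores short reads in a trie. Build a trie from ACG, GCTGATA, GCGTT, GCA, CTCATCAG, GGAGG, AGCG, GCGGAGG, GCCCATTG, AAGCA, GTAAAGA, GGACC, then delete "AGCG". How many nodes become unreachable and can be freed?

3

After clearing the end-marker at "AGCG", prune upward until reaching a node still needed by another word.
The suffix "GCG" (3 nodes) is used only by "AGCG"; the node for "A" still has the child "C", so pruning stops there.
Nodes removed: 3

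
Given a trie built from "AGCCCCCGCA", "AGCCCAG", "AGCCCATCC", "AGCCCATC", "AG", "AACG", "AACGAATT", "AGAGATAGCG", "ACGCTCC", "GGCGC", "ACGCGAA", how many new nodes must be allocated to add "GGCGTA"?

The longest prefix of "GGCGTA" already in the trie is "GGCG" (length 4).
New nodes needed: |"GGCGTA"| − 4 = 6 − 4 = 2.

2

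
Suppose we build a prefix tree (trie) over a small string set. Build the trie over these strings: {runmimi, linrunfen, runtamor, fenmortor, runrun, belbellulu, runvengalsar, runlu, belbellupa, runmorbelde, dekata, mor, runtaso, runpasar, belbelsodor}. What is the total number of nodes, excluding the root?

84

Trace insertions, counting only characters that open a new branch:
  "runmimi" → 7 new (r, u, n, m, i, m, i)
  "linrunfen" → 9 new (l, i, n, r, u, n, f, e, n)
  "runtamor" → prefix "run" already present; 5 new (t, a, m, o, r)
  "fenmortor" → 9 new (f, e, n, m, o, r, t, o, r)
  "runrun" → prefix "run" already present; 3 new (r, u, n)
  "belbellulu" → 10 new (b, e, l, b, e, l, l, u, l, u)
  "runvengalsar" → prefix "run" already present; 9 new (v, e, n, g, a, l, s, a, r)
  "runlu" → prefix "run" already present; 2 new (l, u)
  "belbellupa" → prefix "belbellu" already present; 2 new (p, a)
  "runmorbelde" → prefix "runm" already present; 7 new (o, r, b, e, l, d, e)
  "dekata" → 6 new (d, e, k, a, t, a)
  "mor" → 3 new (m, o, r)
  "runtaso" → prefix "runta" already present; 2 new (s, o)
  "runpasar" → prefix "run" already present; 5 new (p, a, s, a, r)
  "belbelsodor" → prefix "belbel" already present; 5 new (s, o, d, o, r)
Total nodes = 7 + 9 + 5 + 9 + 3 + 10 + 9 + 2 + 2 + 7 + 6 + 3 + 2 + 5 + 5 = 84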